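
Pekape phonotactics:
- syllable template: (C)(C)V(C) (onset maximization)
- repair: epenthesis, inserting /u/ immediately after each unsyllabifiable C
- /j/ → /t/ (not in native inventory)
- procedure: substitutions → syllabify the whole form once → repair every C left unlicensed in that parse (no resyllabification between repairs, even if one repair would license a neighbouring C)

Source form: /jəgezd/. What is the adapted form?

təgezdu

Substitution: /j/ → /t/, giving /təgezd/.
The consonants /d/ cannot be parsed into a legal (C)(C)V(C) syllable (at most one coda consonant is licensed; onsets may contain at most 2 consonants).
Each unlicensed consonant becomes the onset of a new syllable: /d/ → /du/.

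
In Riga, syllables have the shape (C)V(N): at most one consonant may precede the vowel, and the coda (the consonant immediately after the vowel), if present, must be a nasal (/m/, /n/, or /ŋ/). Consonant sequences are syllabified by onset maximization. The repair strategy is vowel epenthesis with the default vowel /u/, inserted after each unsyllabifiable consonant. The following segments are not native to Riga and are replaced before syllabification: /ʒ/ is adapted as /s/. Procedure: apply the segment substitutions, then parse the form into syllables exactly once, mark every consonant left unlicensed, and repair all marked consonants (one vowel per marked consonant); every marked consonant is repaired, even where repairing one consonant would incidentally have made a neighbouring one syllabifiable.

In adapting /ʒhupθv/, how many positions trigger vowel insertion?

4

After substitution the input is /shupθv/.
The unsyllabifiable consonants are /s/, /p/, /θ/, /v/; each receives one epenthetic vowel.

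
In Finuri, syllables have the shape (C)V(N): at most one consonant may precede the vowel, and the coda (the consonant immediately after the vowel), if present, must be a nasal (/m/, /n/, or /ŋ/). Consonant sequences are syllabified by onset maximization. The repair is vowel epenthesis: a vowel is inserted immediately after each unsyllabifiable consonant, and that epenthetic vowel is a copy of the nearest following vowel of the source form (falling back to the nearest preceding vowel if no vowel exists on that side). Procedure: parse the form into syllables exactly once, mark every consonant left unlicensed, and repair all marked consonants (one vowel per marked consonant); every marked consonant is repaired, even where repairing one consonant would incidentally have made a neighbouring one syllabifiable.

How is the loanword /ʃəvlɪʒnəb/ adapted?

ʃəvɪlɪʒənəbə

Syllabifying with onset maximization leaves /v/, /ʒ/, /b/ stranded (only a nasal (/m/, /n/, or /ŋ/) is licensed in coda position; onsets are limited to one consonant).
Each unlicensed consonant becomes the onset of a new syllable: /v/ → /vɪ/, /ʒ/ → /ʒə/, /b/ → /bə/.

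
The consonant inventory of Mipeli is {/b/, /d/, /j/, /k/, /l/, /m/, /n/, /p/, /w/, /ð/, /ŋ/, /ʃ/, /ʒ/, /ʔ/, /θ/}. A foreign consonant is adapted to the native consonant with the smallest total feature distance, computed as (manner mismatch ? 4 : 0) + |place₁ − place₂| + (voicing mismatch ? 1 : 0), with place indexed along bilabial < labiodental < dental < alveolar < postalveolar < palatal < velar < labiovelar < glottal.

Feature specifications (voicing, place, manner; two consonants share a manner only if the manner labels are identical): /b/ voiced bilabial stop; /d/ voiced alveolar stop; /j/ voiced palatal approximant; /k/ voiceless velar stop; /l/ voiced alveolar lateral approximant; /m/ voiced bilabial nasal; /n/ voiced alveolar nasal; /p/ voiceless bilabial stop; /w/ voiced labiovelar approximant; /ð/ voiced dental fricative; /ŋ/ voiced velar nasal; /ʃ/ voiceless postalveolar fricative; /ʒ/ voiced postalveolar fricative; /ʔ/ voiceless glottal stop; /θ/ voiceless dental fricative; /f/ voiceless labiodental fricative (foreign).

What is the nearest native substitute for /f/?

/θ/ is closest: same manner (fricative), place distance 1 (labiodental→dental), same voicing; total 1. Next closest is /ð/ at distance 2.

θ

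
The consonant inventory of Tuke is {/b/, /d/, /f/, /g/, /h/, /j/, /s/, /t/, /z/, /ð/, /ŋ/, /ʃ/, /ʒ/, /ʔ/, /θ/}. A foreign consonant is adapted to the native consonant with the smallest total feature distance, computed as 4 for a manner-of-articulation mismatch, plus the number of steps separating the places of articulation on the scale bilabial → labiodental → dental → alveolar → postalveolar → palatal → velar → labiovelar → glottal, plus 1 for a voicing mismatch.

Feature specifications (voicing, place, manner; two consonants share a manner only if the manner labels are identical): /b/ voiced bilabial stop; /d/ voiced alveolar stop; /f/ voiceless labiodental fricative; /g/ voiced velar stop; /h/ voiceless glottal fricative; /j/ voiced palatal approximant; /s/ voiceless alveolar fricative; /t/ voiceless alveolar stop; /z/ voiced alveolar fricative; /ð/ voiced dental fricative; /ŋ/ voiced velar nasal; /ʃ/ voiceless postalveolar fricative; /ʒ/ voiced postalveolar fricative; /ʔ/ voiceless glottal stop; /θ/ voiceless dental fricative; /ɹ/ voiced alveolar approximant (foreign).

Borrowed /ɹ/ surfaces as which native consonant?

j

/j/ is closest: same manner (approximant), place distance 2 (alveolar→palatal), same voicing; total 2. Next closest is /d/ at distance 4.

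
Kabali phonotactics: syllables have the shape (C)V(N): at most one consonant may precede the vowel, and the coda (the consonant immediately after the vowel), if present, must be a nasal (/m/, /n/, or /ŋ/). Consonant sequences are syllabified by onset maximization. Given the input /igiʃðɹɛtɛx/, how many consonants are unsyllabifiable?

3

The consonants /ʃ/, /ð/, /x/ cannot be parsed into a legal (C)V(N) syllable (only a nasal (/m/, /n/, or /ŋ/) is licensed in coda position; onsets are limited to one consonant).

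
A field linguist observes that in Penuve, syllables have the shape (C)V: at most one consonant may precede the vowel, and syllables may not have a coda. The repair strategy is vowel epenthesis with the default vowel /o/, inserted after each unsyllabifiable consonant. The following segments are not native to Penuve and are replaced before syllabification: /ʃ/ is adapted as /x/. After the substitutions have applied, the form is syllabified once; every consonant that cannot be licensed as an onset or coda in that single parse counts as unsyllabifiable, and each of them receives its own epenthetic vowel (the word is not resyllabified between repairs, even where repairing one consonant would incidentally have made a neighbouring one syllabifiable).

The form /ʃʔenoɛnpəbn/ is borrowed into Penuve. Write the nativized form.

Substitution: /ʃ/ → /x/, giving /xʔenoɛnpəbn/.
Syllabifying with onset maximization leaves /x/, /n/, /b/, /n/ stranded (no codas are permitted; onsets are limited to one consonant).
Epenthesis after each stranded consonant: /x/ → /xo/, /n/ → /no/, /b/ → /bo/, /n/ → /no/.

xoʔenoɛnopəbono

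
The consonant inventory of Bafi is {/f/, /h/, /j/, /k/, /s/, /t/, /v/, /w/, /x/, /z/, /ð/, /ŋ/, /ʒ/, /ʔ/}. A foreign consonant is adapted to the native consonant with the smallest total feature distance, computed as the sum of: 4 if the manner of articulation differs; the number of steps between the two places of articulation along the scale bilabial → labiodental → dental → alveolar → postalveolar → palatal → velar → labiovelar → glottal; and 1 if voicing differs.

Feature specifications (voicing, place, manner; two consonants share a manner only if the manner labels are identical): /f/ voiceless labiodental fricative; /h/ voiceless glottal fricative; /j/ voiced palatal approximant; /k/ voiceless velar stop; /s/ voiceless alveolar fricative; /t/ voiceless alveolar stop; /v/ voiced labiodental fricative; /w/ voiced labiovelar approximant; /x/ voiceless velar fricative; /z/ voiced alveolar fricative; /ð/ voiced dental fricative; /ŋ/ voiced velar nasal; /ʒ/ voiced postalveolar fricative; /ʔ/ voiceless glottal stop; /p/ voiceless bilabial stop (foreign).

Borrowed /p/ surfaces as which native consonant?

/t/ is closest: same manner (stop), place distance 3 (bilabial→alveolar), same voicing; total 3. Next closest is /f/ at distance 5.

t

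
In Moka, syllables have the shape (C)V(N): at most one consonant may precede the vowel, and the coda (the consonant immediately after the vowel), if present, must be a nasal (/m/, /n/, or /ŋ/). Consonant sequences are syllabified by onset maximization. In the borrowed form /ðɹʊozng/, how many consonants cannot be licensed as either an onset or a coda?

Syllabifying with onset maximization leaves /ð/, /z/, /n/, /g/ stranded (only a nasal (/m/, /n/, or /ŋ/) is licensed in coda position; onsets are limited to one consonant).

4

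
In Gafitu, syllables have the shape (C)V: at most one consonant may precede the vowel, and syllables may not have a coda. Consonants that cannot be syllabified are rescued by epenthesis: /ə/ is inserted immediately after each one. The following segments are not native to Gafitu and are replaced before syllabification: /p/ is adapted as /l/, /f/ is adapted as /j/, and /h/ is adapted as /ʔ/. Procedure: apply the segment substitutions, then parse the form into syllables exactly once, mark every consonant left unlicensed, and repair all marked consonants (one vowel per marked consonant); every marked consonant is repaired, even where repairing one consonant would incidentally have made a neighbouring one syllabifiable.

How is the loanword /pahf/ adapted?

laʔəjə

Substitution: /p/ → /l/, /h/ → /ʔ/, /f/ → /j/, giving /laʔj/.
Syllabifying with onset maximization leaves /ʔ/, /j/ stranded (no codas are permitted; onsets are limited to one consonant).
Each unlicensed consonant becomes the onset of a new syllable: /ʔ/ → /ʔə/, /j/ → /jə/.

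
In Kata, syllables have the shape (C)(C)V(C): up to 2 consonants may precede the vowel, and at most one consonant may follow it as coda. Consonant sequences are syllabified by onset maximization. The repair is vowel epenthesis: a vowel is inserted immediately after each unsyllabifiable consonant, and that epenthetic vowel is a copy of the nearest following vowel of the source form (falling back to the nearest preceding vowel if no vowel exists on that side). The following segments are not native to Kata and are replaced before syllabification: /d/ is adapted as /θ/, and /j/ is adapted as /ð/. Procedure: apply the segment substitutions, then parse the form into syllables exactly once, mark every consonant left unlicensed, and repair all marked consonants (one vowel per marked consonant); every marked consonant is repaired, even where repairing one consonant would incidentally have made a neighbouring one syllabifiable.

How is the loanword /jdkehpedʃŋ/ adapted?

ðeθkehpeθʃeŋe

Substitution: /j/ → /ð/, /d/ → /θ/, giving /ðθkehpeθʃŋ/.
Under (C)(C)V(C), the unsyllabifiable consonants are /ð/, /ʃ/, /ŋ/ (at most one coda consonant is licensed; onsets may contain at most 2 consonants).
Inserting the epenthetic vowel yields /ð/ → /ðe/, /ʃ/ → /ʃe/, /ŋ/ → /ŋe/.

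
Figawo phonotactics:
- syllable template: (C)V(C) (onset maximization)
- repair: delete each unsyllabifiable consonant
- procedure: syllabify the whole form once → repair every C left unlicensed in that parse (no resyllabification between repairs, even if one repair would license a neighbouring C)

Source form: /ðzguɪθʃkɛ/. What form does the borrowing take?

guɪθkɛ

The consonants /ð/, /z/, /ʃ/ cannot be parsed into a legal (C)V(C) syllable (at most one coda consonant is licensed; onsets are limited to one consonant).
Deletion applies to /ð/, /z/, /ʃ/.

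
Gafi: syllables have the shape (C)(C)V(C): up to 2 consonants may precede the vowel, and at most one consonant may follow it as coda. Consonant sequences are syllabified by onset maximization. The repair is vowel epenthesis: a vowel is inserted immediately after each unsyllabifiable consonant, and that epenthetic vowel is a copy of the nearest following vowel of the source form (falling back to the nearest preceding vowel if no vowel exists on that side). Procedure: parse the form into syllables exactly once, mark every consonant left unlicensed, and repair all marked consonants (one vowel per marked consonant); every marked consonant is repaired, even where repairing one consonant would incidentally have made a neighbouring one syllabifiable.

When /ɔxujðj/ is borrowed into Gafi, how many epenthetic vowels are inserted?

2

The unsyllabifiable consonants are /ð/, /j/; each receives one epenthetic vowel.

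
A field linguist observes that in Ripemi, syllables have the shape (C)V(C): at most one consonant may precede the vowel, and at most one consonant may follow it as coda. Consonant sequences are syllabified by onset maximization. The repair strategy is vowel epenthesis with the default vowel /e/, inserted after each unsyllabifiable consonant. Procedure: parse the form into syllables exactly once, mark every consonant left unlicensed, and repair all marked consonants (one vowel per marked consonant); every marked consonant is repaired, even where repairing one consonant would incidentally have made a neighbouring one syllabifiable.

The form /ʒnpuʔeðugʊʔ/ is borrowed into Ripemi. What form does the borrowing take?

ʒenepuʔeðugʊʔ

The consonants /ʒ/, /n/ cannot be parsed into a legal (C)V(C) syllable (at most one coda consonant is licensed; onsets are limited to one consonant).
Epenthesis after each stranded consonant: /ʒ/ → /ʒe/, /n/ → /ne/.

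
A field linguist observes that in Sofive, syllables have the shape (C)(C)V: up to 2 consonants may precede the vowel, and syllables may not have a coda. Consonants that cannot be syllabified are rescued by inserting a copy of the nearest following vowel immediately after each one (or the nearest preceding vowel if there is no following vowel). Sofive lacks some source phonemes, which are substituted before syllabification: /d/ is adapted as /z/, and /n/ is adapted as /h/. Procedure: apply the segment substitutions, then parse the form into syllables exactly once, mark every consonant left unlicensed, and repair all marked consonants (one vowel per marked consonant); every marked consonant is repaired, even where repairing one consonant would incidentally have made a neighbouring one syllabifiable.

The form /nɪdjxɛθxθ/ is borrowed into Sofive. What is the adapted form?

hɪzɛjxɛθɛxɛθɛ

Substitution: /n/ → /h/, /d/ → /z/, giving /hɪzjxɛθxθ/.
Syllabifying with onset maximization leaves /z/, /θ/, /x/, /θ/ stranded (no codas are permitted; onsets may contain at most 2 consonants).
Each unlicensed consonant becomes the onset of a new syllable: /z/ → /zɛ/, /θ/ → /θɛ/, /x/ → /xɛ/, /θ/ → /θɛ/.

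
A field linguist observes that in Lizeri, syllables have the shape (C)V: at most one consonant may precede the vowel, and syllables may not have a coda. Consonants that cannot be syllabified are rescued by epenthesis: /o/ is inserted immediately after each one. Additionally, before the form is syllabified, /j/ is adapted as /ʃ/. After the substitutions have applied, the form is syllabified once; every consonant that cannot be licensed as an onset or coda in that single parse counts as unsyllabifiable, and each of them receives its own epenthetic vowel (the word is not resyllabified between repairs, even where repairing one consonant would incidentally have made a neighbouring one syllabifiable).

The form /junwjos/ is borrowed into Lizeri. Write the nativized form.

ʃunowoʃoso

Substitution: /j/ → /ʃ/, giving /ʃunwʃos/.
The consonants /n/, /w/, /s/ cannot be parsed into a legal (C)V syllable (no codas are permitted; onsets are limited to one consonant).
Inserting the epenthetic vowel yields /n/ → /no/, /w/ → /wo/, /s/ → /so/.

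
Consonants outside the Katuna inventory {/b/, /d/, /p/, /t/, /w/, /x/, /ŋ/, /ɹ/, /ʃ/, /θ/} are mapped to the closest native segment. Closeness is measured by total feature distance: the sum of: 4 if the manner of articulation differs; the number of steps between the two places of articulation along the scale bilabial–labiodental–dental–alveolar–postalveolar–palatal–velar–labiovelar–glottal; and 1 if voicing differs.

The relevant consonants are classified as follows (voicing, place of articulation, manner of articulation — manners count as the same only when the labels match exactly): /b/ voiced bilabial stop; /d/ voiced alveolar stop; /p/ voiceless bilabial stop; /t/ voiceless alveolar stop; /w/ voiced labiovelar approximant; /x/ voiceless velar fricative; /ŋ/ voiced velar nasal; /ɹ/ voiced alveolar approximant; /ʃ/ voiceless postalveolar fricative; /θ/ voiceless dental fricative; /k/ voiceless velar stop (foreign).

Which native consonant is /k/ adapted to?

t

/t/ is closest: same manner (stop), place distance 3 (velar→alveolar), same voicing; total 3. Next closest is /d/ at distance 4.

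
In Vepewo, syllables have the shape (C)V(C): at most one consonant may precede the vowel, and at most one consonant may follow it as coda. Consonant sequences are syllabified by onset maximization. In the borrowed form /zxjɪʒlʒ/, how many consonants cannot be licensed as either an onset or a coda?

Syllabifying with onset maximization leaves /z/, /x/, /l/, /ʒ/ stranded (at most one coda consonant is licensed; onsets are limited to one consonant).

4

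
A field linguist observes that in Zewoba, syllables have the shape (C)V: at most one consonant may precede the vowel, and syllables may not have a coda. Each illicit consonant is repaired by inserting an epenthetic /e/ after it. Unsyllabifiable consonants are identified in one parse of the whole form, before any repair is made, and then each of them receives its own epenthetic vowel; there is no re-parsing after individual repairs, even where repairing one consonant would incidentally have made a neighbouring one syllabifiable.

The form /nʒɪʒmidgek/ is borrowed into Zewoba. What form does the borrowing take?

neʒɪʒemidegeke

Syllabifying with onset maximization leaves /n/, /ʒ/, /d/, /k/ stranded (no codas are permitted; onsets are limited to one consonant).
Inserting the epenthetic vowel yields /n/ → /ne/, /ʒ/ → /ʒe/, /d/ → /de/, /k/ → /ke/.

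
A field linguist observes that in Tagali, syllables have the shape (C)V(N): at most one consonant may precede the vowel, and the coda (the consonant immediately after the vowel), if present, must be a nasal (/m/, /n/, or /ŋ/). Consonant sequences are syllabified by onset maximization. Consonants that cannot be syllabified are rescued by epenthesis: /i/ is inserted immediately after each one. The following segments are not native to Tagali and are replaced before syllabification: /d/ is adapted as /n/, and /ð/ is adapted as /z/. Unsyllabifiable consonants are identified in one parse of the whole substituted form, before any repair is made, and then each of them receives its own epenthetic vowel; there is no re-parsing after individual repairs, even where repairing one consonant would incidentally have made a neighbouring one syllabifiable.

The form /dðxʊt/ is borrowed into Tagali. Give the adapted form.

nizixʊti

Substitution: /d/ → /n/, /ð/ → /z/, giving /nzxʊt/.
Under (C)V(N), the unsyllabifiable consonants are /n/, /z/, /t/ (only a nasal (/m/, /n/, or /ŋ/) is licensed in coda position; onsets are limited to one consonant).
Inserting the epenthetic vowel yields /n/ → /ni/, /z/ → /zi/, /t/ → /ti/.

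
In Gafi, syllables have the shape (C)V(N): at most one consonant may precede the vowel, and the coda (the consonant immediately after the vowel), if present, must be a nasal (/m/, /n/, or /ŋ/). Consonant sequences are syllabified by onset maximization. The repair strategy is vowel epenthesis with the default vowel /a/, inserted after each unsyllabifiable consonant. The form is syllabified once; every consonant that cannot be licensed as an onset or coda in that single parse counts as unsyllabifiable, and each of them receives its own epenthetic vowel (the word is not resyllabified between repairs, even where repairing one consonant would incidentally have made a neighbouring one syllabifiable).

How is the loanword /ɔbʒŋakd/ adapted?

Syllabifying with onset maximization leaves /b/, /ʒ/, /k/, /d/ stranded (only a nasal (/m/, /n/, or /ŋ/) is licensed in coda position; onsets are limited to one consonant).
Epenthesis after each stranded consonant: /b/ → /ba/, /ʒ/ → /ʒa/, /k/ → /ka/, /d/ → /da/.

ɔbaʒaŋakada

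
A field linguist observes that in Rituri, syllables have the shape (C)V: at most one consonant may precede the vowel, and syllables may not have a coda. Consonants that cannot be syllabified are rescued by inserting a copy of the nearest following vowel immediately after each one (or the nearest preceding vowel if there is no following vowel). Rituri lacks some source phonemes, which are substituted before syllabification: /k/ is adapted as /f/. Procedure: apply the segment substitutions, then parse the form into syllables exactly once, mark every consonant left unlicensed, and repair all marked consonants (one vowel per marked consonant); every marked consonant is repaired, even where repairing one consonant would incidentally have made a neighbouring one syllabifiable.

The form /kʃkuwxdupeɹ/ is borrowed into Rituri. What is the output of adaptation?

fuʃufuwuxudupeɹe

Substitution: /k/ → /f/, giving /fʃfuwxdupeɹ/.
Under (C)V, the unsyllabifiable consonants are /f/, /ʃ/, /w/, /x/, /ɹ/ (no codas are permitted; onsets are limited to one consonant).
Inserting the epenthetic vowel yields /f/ → /fu/, /ʃ/ → /ʃu/, /w/ → /wu/, /x/ → /xu/, /ɹ/ → /ɹe/.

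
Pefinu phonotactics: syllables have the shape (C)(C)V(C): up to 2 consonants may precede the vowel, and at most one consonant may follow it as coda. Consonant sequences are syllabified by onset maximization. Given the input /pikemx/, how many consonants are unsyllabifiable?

The consonants /x/ cannot be parsed into a legal (C)(C)V(C) syllable (at most one coda consonant is licensed; onsets may contain at most 2 consonants).

1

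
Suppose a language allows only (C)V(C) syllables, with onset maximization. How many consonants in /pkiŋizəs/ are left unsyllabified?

The consonants /p/ cannot be parsed into a legal (C)V(C) syllable (at most one coda consonant is licensed; onsets are limited to one consonant).

1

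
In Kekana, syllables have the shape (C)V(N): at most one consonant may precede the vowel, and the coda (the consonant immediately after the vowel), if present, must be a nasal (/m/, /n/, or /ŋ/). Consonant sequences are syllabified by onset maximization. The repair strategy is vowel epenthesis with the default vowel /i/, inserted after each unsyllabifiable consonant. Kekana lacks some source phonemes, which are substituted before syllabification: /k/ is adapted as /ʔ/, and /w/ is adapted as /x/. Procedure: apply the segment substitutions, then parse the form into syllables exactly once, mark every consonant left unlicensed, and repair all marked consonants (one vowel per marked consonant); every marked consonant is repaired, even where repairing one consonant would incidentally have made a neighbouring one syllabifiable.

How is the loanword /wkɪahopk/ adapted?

Substitution: /w/ → /x/, /k/ → /ʔ/, giving /xʔɪahopʔ/.
Under (C)V(N), the unsyllabifiable consonants are /x/, /p/, /ʔ/ (only a nasal (/m/, /n/, or /ŋ/) is licensed in coda position; onsets are limited to one consonant).
Inserting the epenthetic vowel yields /x/ → /xi/, /p/ → /pi/, /ʔ/ → /ʔi/.

xiʔɪahopiʔi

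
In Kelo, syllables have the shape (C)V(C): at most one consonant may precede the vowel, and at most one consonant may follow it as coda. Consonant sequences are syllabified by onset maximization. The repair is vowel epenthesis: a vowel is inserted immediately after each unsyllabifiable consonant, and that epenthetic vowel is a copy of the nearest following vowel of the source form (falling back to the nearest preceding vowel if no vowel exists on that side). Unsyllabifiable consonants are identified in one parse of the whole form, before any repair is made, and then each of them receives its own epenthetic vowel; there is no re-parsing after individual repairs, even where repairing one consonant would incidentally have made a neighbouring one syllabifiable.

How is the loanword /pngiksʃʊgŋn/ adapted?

pinigiksʊʃʊgŋʊnʊ

Under (C)V(C), the unsyllabifiable consonants are /p/, /n/, /s/, /ŋ/, /n/ (at most one coda consonant is licensed; onsets are limited to one consonant).
Epenthesis after each stranded consonant: /p/ → /pi/, /n/ → /ni/, /s/ → /sʊ/, /ŋ/ → /ŋʊ/, /n/ → /nʊ/.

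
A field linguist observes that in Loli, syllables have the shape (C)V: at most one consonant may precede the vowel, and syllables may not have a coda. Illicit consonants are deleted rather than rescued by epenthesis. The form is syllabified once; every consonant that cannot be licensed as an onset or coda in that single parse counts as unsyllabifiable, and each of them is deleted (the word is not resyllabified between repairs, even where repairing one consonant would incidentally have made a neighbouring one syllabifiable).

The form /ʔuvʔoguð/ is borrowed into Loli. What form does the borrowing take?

ʔuʔogu

Syllabifying with onset maximization leaves /v/, /ð/ stranded (no codas are permitted; onsets are limited to one consonant).
Deletion applies to /v/, /ð/.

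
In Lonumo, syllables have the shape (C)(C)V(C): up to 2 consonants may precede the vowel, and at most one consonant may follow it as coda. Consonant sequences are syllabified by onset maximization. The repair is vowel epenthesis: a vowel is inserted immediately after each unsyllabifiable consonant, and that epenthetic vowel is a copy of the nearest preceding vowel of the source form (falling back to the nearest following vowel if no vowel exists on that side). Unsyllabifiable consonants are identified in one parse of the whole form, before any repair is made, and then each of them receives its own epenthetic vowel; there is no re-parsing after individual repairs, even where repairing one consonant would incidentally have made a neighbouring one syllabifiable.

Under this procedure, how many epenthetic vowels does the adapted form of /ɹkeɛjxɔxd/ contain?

The unsyllabifiable consonants are /d/; each receives one epenthetic vowel.

1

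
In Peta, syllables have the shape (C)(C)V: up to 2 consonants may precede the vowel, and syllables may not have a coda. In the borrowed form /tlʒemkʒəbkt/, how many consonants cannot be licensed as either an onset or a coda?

5

Syllabifying with onset maximization leaves /t/, /m/, /b/, /k/, /t/ stranded (no codas are permitted; onsets may contain at most 2 consonants).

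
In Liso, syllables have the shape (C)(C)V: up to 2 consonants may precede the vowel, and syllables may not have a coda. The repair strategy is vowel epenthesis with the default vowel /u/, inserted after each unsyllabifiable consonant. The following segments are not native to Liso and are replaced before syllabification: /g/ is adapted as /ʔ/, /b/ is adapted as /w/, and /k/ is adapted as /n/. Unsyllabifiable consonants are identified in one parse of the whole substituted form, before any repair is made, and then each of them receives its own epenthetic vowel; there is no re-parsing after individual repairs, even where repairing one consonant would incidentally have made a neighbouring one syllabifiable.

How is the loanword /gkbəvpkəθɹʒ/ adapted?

Substitution: /g/ → /ʔ/, /k/ → /n/, /b/ → /w/, giving /ʔnwəvpnəθɹʒ/.
Syllabifying with onset maximization leaves /ʔ/, /v/, /θ/, /ɹ/, /ʒ/ stranded (no codas are permitted; onsets may contain at most 2 consonants).
Epenthesis after each stranded consonant: /ʔ/ → /ʔu/, /v/ → /vu/, /θ/ → /θu/, /ɹ/ → /ɹu/, /ʒ/ → /ʒu/.

ʔunwəvupnəθuɹuʒu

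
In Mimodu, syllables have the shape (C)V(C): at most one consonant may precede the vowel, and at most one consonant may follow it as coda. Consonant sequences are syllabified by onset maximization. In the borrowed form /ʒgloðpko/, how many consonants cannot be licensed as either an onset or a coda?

Under (C)V(C), the unsyllabifiable consonants are /ʒ/, /g/, /p/ (at most one coda consonant is licensed; onsets are limited to one consonant).

3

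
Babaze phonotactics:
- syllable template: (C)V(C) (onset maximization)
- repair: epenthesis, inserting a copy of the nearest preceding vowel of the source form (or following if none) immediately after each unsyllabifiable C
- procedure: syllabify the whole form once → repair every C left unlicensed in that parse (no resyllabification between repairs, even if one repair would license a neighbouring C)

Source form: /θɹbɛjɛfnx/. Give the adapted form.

Syllabifying with onset maximization leaves /θ/, /ɹ/, /n/, /x/ stranded (at most one coda consonant is licensed; onsets are limited to one consonant).
Inserting the epenthetic vowel yields /θ/ → /θɛ/, /ɹ/ → /ɹɛ/, /n/ → /nɛ/, /x/ → /xɛ/.

θɛɹɛbɛjɛfnɛxɛ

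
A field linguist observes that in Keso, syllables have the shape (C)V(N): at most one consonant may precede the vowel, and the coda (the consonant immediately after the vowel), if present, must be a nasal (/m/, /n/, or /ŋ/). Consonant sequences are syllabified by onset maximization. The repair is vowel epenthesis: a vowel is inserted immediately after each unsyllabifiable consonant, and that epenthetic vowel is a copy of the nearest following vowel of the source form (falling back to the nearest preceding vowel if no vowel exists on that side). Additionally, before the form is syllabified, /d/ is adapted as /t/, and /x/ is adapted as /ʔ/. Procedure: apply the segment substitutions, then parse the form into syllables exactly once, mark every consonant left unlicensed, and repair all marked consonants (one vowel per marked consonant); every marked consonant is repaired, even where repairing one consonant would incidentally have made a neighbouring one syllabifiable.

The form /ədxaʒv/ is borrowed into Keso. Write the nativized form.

Substitution: /d/ → /t/, /x/ → /ʔ/, giving /ətʔaʒv/.
The consonants /t/, /ʒ/, /v/ cannot be parsed into a legal (C)V(N) syllable (only a nasal (/m/, /n/, or /ŋ/) is licensed in coda position; onsets are limited to one consonant).
Epenthesis after each stranded consonant: /t/ → /ta/, /ʒ/ → /ʒa/, /v/ → /va/.

ətaʔaʒava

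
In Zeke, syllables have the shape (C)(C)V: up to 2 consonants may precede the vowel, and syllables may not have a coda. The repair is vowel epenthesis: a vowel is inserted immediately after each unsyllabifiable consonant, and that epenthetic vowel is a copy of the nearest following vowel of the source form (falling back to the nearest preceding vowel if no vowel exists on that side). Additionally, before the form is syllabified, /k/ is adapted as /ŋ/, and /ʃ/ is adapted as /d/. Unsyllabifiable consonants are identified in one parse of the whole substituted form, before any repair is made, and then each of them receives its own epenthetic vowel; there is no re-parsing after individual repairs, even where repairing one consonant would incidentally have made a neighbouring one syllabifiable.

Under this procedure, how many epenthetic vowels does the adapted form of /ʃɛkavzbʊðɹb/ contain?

After substitution the input is /dɛŋavzbʊðɹb/.
The unsyllabifiable consonants are /v/, /ð/, /ɹ/, /b/; each receives one epenthetic vowel.

4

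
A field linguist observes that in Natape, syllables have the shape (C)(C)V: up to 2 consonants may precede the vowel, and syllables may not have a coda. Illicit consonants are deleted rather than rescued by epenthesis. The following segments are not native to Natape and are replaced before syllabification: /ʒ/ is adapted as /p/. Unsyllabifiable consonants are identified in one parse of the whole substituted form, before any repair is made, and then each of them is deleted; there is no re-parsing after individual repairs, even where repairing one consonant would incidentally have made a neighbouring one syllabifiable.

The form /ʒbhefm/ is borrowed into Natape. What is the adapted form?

Substitution: /ʒ/ → /p/, giving /pbhefm/.
The consonants /p/, /f/, /m/ cannot be parsed into a legal (C)(C)V syllable (no codas are permitted; onsets may contain at most 2 consonants).
Deletion applies to /p/, /f/, /m/.

bhe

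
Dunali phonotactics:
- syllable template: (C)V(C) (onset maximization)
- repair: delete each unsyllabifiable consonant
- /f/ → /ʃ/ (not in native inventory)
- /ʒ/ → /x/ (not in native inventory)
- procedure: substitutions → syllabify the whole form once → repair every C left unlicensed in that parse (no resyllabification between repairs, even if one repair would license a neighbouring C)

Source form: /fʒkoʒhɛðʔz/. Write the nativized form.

koxhɛð

Substitution: /f/ → /ʃ/, /ʒ/ → /x/, giving /ʃxkoxhɛðʔz/.
The consonants /ʃ/, /x/, /ʔ/, /z/ cannot be parsed into a legal (C)V(C) syllable (at most one coda consonant is licensed; onsets are limited to one consonant).
Deletion applies to /ʃ/, /x/, /ʔ/, /z/.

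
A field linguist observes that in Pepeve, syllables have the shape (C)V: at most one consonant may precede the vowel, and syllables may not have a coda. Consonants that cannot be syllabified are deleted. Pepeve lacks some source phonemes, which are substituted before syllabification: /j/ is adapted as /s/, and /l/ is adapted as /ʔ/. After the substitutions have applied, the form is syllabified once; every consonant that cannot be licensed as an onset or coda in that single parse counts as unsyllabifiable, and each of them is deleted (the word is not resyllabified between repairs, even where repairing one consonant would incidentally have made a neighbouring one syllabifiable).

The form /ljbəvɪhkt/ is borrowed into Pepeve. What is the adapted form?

Substitution: /l/ → /ʔ/, /j/ → /s/, giving /ʔsbəvɪhkt/.
Under (C)V, the unsyllabifiable consonants are /ʔ/, /s/, /h/, /k/, /t/ (no codas are permitted; onsets are limited to one consonant).
Deletion applies to /ʔ/, /s/, /h/, /k/, /t/.

bəvɪ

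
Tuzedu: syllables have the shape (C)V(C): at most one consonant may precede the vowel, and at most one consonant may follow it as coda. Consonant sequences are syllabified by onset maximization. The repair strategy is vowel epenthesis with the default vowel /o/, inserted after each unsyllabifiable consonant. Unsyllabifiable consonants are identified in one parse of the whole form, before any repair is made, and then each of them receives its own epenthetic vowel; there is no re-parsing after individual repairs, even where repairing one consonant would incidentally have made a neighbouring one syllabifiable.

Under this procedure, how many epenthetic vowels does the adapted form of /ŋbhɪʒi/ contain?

The unsyllabifiable consonants are /ŋ/, /b/; each receives one epenthetic vowel.

2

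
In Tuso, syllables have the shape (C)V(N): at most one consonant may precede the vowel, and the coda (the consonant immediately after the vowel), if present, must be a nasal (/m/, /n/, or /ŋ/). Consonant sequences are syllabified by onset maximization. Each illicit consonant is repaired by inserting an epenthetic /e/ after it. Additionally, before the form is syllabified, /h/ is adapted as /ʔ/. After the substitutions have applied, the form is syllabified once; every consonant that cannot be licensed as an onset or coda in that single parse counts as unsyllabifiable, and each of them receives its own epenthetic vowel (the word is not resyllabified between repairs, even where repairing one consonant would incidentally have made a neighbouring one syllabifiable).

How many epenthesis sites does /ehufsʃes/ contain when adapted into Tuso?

After substitution the input is /eʔufsʃes/.
The unsyllabifiable consonants are /f/, /s/, /s/; each receives one epenthetic vowel.

3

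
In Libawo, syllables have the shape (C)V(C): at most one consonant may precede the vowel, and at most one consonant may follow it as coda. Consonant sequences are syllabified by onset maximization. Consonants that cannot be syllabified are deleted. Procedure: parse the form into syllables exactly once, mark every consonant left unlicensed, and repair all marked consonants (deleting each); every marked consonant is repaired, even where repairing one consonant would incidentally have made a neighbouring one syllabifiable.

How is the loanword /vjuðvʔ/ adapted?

juð

Under (C)V(C), the unsyllabifiable consonants are /v/, /v/, /ʔ/ (at most one coda consonant is licensed; onsets are limited to one consonant).
Deleting the stranded consonants removes /v/, /v/, /ʔ/.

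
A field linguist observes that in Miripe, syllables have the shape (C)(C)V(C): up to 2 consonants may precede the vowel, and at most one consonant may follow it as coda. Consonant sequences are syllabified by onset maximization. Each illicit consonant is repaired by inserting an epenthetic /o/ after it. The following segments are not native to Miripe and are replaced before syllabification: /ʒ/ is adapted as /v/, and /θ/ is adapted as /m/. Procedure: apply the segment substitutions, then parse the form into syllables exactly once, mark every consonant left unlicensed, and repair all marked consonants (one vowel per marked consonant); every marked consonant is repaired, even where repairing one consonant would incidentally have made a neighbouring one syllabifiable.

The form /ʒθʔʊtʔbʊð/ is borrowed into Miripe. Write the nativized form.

Substitution: /ʒ/ → /v/, /θ/ → /m/, giving /vmʔʊtʔbʊð/.
Syllabifying with onset maximization leaves /v/ stranded (at most one coda consonant is licensed; onsets may contain at most 2 consonants).
Inserting the epenthetic vowel yields /v/ → /vo/.

vomʔʊtʔbʊð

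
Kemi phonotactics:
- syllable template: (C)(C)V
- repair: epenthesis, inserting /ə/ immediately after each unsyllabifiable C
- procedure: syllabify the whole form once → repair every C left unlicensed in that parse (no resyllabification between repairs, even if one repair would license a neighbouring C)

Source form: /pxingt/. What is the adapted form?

The consonants /n/, /g/, /t/ cannot be parsed into a legal (C)(C)V syllable (no codas are permitted; onsets may contain at most 2 consonants).
Inserting the epenthetic vowel yields /n/ → /nə/, /g/ → /gə/, /t/ → /tə/.

pxinəgətə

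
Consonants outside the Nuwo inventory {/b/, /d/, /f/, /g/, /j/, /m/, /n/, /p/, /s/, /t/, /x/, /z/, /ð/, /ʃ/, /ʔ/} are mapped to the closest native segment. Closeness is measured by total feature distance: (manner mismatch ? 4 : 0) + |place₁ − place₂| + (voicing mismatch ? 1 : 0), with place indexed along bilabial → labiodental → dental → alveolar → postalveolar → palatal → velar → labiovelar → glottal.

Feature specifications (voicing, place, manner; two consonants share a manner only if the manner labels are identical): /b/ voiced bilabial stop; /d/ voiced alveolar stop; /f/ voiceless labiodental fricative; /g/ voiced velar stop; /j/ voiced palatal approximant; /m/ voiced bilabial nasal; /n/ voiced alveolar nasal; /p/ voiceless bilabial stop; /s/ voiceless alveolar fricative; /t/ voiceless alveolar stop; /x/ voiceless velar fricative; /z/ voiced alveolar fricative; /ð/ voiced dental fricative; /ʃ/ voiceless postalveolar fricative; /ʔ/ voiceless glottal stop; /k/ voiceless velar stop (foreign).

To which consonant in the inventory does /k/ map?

/g/ is closest: same manner (stop), place distance 0 (velar→velar), voicing differs (+1); total 1. Next closest is /ʔ/ at distance 2.

g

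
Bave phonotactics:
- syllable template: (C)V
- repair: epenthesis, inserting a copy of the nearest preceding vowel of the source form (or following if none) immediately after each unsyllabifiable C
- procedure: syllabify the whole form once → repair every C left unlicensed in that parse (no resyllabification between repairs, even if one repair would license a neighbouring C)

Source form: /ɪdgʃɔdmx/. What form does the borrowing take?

Syllabifying with onset maximization leaves /d/, /g/, /d/, /m/, /x/ stranded (no codas are permitted; onsets are limited to one consonant).
Epenthesis after each stranded consonant: /d/ → /dɪ/, /g/ → /gɪ/, /d/ → /dɔ/, /m/ → /mɔ/, /x/ → /xɔ/.

ɪdɪgɪʃɔdɔmɔxɔ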